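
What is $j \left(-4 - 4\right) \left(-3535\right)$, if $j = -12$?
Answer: $-339360$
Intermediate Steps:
$j \left(-4 - 4\right) \left(-3535\right) = - 12 \left(-4 - 4\right) \left(-3535\right) = \left(-12\right) \left(-8\right) \left(-3535\right) = 96 \left(-3535\right) = -339360$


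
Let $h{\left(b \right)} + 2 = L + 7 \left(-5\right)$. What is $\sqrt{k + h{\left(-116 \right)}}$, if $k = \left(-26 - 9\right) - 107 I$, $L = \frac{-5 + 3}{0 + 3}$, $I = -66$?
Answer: $\frac{2 \sqrt{15726}}{3} \approx 83.602$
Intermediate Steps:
$L = - \frac{2}{3} \approx -0.66667$
$h{\left(b \right)} = - \frac{113}{3}$ ($h{\left(b \right)} = -2 + \left(- \frac{2}{3} + 7 \left(-5\right)\right) = -2 - \frac{107}{3} = - \frac{113}{3}$)
$k = 7027$ ($k = \left(-26 - 9\right) - -7062 = \left(-26 - 9\right) + 7062 = -35 + 7062 = 7027$)
$\sqrt{k + h{\left(-116 \right)}} = \sqrt{7027 - \frac{113}{3}} = \sqrt{\frac{20968}{3}} = \frac{2 \sqrt{15726}}{3}$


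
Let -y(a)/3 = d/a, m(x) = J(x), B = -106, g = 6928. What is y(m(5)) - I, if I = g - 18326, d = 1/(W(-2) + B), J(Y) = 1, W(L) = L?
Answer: 410329/36 ≈ 11398.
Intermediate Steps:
d = -1/108 (d = 1/(-2 - 106) = 1/(-108) = -1/108 ≈ -0.0092593)
I = -11398 (I = 6928 - 18326 = -11398)
m(x) = 1
y(a) = 1/(36*a) (y(a) = -(-1)/(36*a) = 1/(36*a))
y(m(5)) - I = (1/36)/1 - 1*(-11398) = (1/36)*1 + 11398 = 1/36 + 11398 = 410329/36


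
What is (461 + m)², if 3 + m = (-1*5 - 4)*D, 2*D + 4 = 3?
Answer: 855625/4 ≈ 2.1391e+5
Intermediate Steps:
D = -½ (D = -2 + (½)*3 = -2 + 3/2 = -½ ≈ -0.50000)
m = 3/2 (m = -3 + (-1*5 - 4)*(-½) = -3 + (-5 - 4)*(-½) = -3 - 9*(-½) = -3 + 9/2 = 3/2 ≈ 1.5000)
(461 + m)² = (461 + 3/2)² = (925/2)² = 855625/4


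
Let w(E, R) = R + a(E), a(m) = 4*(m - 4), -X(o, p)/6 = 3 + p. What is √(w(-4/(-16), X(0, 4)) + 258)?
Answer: √201 ≈ 14.177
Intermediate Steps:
X(o, p) = -18 - 6*p (X(o, p) = -6*(3 + p) = -18 - 6*p)
a(m) = -16 + 4*m (a(m) = 4*(-4 + m) = -16 + 4*m)
w(E, R) = -16 + R + 4*E (w(E, R) = R + (-16 + 4*E) = -16 + R + 4*E)
√(w(-4/(-16), X(0, 4)) + 258) = √((-16 + (-18 - 6*4) + 4*(-4/(-16))) + 258) = √((-16 + (-18 - 24) + 4*(-4*(-1/16))) + 258) = √((-16 - 42 + 4*(¼)) + 258) = √((-16 - 42 + 1) + 258) = √(-57 + 258) = √201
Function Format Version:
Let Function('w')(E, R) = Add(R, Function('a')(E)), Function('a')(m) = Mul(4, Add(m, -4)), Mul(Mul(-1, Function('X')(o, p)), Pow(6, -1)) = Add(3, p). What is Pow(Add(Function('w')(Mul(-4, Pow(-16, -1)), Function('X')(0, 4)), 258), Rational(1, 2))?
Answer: Pow(201, Rational(1, 2)) ≈ 14.177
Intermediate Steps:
Function('X')(o, p) = Add(-18, Mul(-6, p)) (Function('X')(o, p) = Mul(-6, Add(3, p)) = Add(-18, Mul(-6, p)))
Function('a')(m) = Add(-16, Mul(4, m)) (Function('a')(m) = Mul(4, Add(-4, m)) = Add(-16, Mul(4, m)))
Function('w')(E, R) = Add(-16, R, Mul(4, E)) (Function('w')(E, R) = Add(R, Add(-16, Mul(4, E))) = Add(-16, R, Mul(4, E)))
Pow(Add(Function('w')(Mul(-4, Pow(-16, -1)), Function('X')(0, 4)), 258), Rational(1, 2)) = Pow(Add(Add(-16, Add(-18, Mul(-6, 4)), Mul(4, Mul(-4, Pow(-16, -1)))), 258), Rational(1, 2)) = Pow(Add(Add(-16, Add(-18, -24), Mul(4, Mul(-4, Rational(-1, 16)))), 258), Rational(1, 2)) = Pow(Add(Add(-16, -42, Mul(4, Rational(1, 4))), 258), Rational(1, 2)) = Pow(Add(Add(-16, -42, 1), 258), Rational(1, 2)) = Pow(Add(-57, 258), Rational(1, 2)) = Pow(201, Rational(1, 2))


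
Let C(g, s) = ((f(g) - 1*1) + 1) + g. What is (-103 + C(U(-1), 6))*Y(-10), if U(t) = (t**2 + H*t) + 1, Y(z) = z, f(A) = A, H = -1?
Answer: 970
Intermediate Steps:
U(t) = 1 + t**2 - t (U(t) = (t**2 - t) + 1 = 1 + t**2 - t)
C(g, s) = 2*g (C(g, s) = ((g - 1*1) + 1) + g = ((g - 1) + 1) + g = ((-1 + g) + 1) + g = g + g = 2*g)
(-103 + C(U(-1), 6))*Y(-10) = (-103 + 2*(1 + (-1)**2 - 1*(-1)))*(-10) = (-103 + 2*(1 + 1 + 1))*(-10) = (-103 + 2*3)*(-10) = (-103 + 6)*(-10) = -97*(-10) = 970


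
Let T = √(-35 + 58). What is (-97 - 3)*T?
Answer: -100*√23 ≈ -479.58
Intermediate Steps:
T = √23 ≈ 4.7958
(-97 - 3)*T = (-97 - 3)*√23 = -100*√23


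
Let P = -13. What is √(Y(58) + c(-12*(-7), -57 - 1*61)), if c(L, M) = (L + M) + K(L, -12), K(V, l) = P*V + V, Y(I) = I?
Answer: 2*I*√246 ≈ 31.369*I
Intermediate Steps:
K(V, l) = -12*V (K(V, l) = -13*V + V = -12*V)
c(L, M) = M - 11*L (c(L, M) = (L + M) - 12*L = M - 11*L)
√(Y(58) + c(-12*(-7), -57 - 1*61)) = √(58 + ((-57 - 1*61) - (-132)*(-7))) = √(58 + ((-57 - 61) - 11*84)) = √(58 + (-118 - 924)) = √(58 - 1042) = √(-984) = 2*I*√246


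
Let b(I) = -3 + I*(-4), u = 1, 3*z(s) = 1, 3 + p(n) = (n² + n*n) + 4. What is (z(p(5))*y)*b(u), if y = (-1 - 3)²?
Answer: -112/3 ≈ -37.333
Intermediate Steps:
p(n) = 1 + 2*n² (p(n) = -3 + ((n² + n*n) + 4) = -3 + ((n² + n²) + 4) = -3 + (2*n² + 4) = -3 + (4 + 2*n²) = 1 + 2*n²)
z(s) = ⅓ (z(s) = (⅓)*1 = ⅓)
y = 16 (y = (-4)² = 16)
b(I) = -3 - 4*I
(z(p(5))*y)*b(u) = ((⅓)*16)*(-3 - 4*1) = 16*(-3 - 4)/3 = (16/3)*(-7) = -112/3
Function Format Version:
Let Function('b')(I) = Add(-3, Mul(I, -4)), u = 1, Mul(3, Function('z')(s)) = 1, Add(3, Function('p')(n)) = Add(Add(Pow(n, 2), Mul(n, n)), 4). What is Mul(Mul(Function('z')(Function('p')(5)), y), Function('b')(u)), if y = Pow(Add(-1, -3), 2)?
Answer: Rational(-112, 3) ≈ -37.333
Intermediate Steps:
Function('p')(n) = Add(1, Mul(2, Pow(n, 2))) (Function('p')(n) = Add(-3, Add(Add(Pow(n, 2), Mul(n, n)), 4)) = Add(-3, Add(Add(Pow(n, 2), Pow(n, 2)), 4)) = Add(-3, Add(Mul(2, Pow(n, 2)), 4)) = Add(-3, Add(4, Mul(2, Pow(n, 2)))) = Add(1, Mul(2, Pow(n, 2))))
Function('z')(s) = Rational(1, 3) (Function('z')(s) = Mul(Rational(1, 3), 1) = Rational(1, 3))
y = 16 (y = Pow(-4, 2) = 16)
Function('b')(I) = Add(-3, Mul(-4, I))
Mul(Mul(Function('z')(Function('p')(5)), y), Function('b')(u)) = Mul(Mul(Rational(1, 3), 16), Add(-3, Mul(-4, 1))) = Mul(Rational(16, 3), Add(-3, -4)) = Mul(Rational(16, 3), -7) = Rational(-112, 3)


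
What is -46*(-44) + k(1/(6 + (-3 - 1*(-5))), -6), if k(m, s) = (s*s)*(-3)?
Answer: 1916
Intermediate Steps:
k(m, s) = -3*s² (k(m, s) = s²*(-3) = -3*s²)
-46*(-44) + k(1/(6 + (-3 - 1*(-5))), -6) = -46*(-44) - 3*(-6)² = 2024 - 3*36 = 2024 - 108 = 1916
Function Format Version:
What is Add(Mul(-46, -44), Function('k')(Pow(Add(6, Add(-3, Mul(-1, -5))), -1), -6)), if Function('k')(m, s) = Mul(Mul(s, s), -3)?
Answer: 1916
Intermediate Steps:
Function('k')(m, s) = Mul(-3, Pow(s, 2)) (Function('k')(m, s) = Mul(Pow(s, 2), -3) = Mul(-3, Pow(s, 2)))
Add(Mul(-46, -44), Function('k')(Pow(Add(6, Add(-3, Mul(-1, -5))), -1), -6)) = Add(Mul(-46, -44), Mul(-3, Pow(-6, 2))) = Add(2024, Mul(-3, 36)) = Add(2024, -108) = 1916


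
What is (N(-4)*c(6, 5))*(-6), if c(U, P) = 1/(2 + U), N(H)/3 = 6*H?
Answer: 54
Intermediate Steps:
N(H) = 18*H (N(H) = 3*(6*H) = 18*H)
(N(-4)*c(6, 5))*(-6) = ((18*(-4))/(2 + 6))*(-6) = -72/8*(-6) = -72*1/8*(-6) = -9*(-6) = 54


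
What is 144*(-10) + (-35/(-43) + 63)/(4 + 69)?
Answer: -4517416/3139 ≈ -1439.1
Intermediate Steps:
144*(-10) + (-35/(-43) + 63)/(4 + 69) = -1440 + (-35*(-1/43) + 63)/73 = -1440 + (35/43 + 63)*(1/73) = -1440 + (2744/43)*(1/73) = -1440 + 2744/3139 = -4517416/3139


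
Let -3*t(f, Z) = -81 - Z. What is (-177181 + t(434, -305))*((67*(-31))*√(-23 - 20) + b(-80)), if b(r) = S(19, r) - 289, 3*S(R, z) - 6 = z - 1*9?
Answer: 505178650/9 + 1104480059*I*√43/3 ≈ 5.6131e+7 + 2.4142e+9*I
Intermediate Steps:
S(R, z) = -1 + z/3 (S(R, z) = 2 + (z - 1*9)/3 = 2 + (z - 9)/3 = 2 + (-9 + z)/3 = 2 + (-3 + z/3) = -1 + z/3)
t(f, Z) = 27 + Z/3 (t(f, Z) = -(-81 - Z)/3 = 27 + Z/3)
b(r) = -290 + r/3 (b(r) = (-1 + r/3) - 289 = -290 + r/3)
(-177181 + t(434, -305))*((67*(-31))*√(-23 - 20) + b(-80)) = (-177181 + (27 + (⅓)*(-305)))*((67*(-31))*√(-23 - 20) + (-290 + (⅓)*(-80))) = (-177181 + (27 - 305/3))*(-2077*I*√43 + (-290 - 80/3)) = (-177181 - 224/3)*(-2077*I*√43 - 950/3) = -531767*(-2077*I*√43 - 950/3)/3 = -531767*(-950/3 - 2077*I*√43)/3 = 505178650/9 + 1104480059*I*√43/3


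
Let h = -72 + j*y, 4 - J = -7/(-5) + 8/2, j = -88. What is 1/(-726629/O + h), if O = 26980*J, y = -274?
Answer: 37772/908765509 ≈ 4.1564e-5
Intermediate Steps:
J = -7/5 (J = 4 - (-7/(-5) + 8/2) = 4 - (-7*(-⅕) + 8*(½)) = 4 - (7/5 + 4) = 4 - 1*27/5 = 4 - 27/5 = -7/5 ≈ -1.4000)
h = 24040 (h = -72 - 88*(-274) = -72 + 24112 = 24040)
O = -37772 (O = 26980*(-7/5) = -37772)
1/(-726629/O + h) = 1/(-726629/(-37772) + 24040) = 1/(-726629*(-1/37772) + 24040) = 1/(726629/37772 + 24040) = 1/(908765509/37772) = 37772/908765509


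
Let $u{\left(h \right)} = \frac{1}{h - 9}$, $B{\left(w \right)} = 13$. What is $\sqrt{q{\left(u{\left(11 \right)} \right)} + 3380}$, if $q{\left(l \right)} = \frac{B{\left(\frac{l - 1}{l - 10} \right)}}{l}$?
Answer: $\sqrt{3406} \approx 58.361$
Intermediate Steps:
$u{\left(h \right)} = \frac{1}{-9 + h}$
$q{\left(l \right)} = \frac{13}{l}$
$\sqrt{q{\left(u{\left(11 \right)} \right)} + 3380} = \sqrt{\frac{13}{\frac{1}{-9 + 11}} + 3380} = \sqrt{\frac{13}{\frac{1}{2}} + 3380} = \sqrt{13 \frac{1}{\frac{1}{2}} + 3380} = \sqrt{13 \cdot 2 + 3380} = \sqrt{26 + 3380} = \sqrt{3406}$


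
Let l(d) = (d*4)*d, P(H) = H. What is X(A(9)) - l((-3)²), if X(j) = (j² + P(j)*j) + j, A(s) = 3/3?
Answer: -321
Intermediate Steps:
A(s) = 1 (A(s) = (⅓)*3 = 1)
X(j) = j + 2*j² (X(j) = (j² + j*j) + j = (j² + j²) + j = 2*j² + j = j + 2*j²)
l(d) = 4*d² (l(d) = (4*d)*d = 4*d²)
X(A(9)) - l((-3)²) = 1*(1 + 2*1) - 4*((-3)²)² = 1*(1 + 2) - 4*9² = 1*3 - 4*81 = 3 - 1*324 = 3 - 324 = -321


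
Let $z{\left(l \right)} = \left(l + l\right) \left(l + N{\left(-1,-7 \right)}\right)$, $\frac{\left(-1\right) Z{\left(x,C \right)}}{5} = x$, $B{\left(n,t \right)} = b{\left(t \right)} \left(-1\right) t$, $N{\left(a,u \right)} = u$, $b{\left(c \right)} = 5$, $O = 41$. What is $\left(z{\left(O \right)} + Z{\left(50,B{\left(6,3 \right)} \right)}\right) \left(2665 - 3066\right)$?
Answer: $-1017738$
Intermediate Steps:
$B{\left(n,t \right)} = - 5 t$ ($B{\left(n,t \right)} = 5 \left(-1\right) t = - 5 t$)
$Z{\left(x,C \right)} = - 5 x$
$z{\left(l \right)} = 2 l \left(-7 + l\right)$ ($z{\left(l \right)} = \left(l + l\right) \left(l - 7\right) = 2 l \left(-7 + l\right)$)
$\left(z{\left(O \right)} + Z{\left(50,B{\left(6,3 \right)} \right)}\right) \left(2665 - 3066\right) = \left(2 \cdot 41 \left(-7 + 41\right) - 250\right) \left(2665 - 3066\right) = \left(2 \cdot 41 \cdot 34 - 250\right) \left(-401\right) = \left(2788 - 250\right) \left(-401\right) = 2538 \left(-401\right) = -1017738$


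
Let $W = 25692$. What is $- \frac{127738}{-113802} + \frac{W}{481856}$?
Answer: $\frac{619953103}{527270928} \approx 1.1758$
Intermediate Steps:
$- \frac{127738}{-113802} + \frac{W}{481856} = - \frac{127738}{-113802} + \frac{25692}{481856} = \left(-127738\right) \left(- \frac{1}{113802}\right) + 25692 \cdot \frac{1}{481856} = \frac{4913}{4377} + \frac{6423}{120464} = \frac{619953103}{527270928}$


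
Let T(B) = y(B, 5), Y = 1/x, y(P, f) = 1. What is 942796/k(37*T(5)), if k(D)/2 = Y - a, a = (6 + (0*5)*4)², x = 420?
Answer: -197987160/15119 ≈ -13095.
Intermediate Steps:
Y = 1/420 ≈ 0.0023810
T(B) = 1
a = 36 (a = (6 + 0*4)² = (6 + 0)² = 6² = 36)
k(D) = -15119/210 (k(D) = 2*(1/420 - 1*36) = 2*(1/420 - 36) = 2*(-15119/420) = -15119/210)
942796/k(37*T(5)) = 942796/(-15119/210) = 942796*(-210/15119) = -197987160/15119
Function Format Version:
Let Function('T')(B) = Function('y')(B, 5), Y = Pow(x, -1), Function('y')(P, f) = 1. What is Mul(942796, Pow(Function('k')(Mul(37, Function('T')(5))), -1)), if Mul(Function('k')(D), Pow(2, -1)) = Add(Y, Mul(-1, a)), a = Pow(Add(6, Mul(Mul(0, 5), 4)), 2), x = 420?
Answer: Rational(-197987160, 15119) ≈ -13095.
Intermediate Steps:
Y = Rational(1, 420) (Y = Pow(420, -1) = Rational(1, 420) ≈ 0.0023810)
Function('T')(B) = 1
a = 36 (a = Pow(Add(6, Mul(0, 4)), 2) = Pow(Add(6, 0), 2) = Pow(6, 2) = 36)
Function('k')(D) = Rational(-15119, 210) (Function('k')(D) = Mul(2, Add(Rational(1, 420), Mul(-1, 36))) = Mul(2, Add(Rational(1, 420), -36)) = Mul(2, Rational(-15119, 420)) = Rational(-15119, 210))
Mul(942796, Pow(Function('k')(Mul(37, Function('T')(5))), -1)) = Mul(942796, Pow(Rational(-15119, 210), -1)) = Mul(942796, Rational(-210, 15119)) = Rational(-197987160, 15119)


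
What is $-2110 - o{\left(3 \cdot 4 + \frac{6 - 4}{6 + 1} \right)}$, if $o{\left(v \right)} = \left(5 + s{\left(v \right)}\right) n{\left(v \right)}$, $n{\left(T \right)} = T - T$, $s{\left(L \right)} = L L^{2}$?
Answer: $-2110$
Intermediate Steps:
$s{\left(L \right)} = L^{3}$
$n{\left(T \right)} = 0$
$o{\left(v \right)} = 0$ ($o{\left(v \right)} = \left(5 + v^{3}\right) 0 = 0$)
$-2110 - o{\left(3 \cdot 4 + \frac{6 - 4}{6 + 1} \right)} = -2110 - 0 = -2110 + 0 = -2110$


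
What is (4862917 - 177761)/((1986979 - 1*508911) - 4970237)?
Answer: -4685156/3492169 ≈ -1.3416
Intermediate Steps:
(4862917 - 177761)/((1986979 - 1*508911) - 4970237) = 4685156/((1986979 - 508911) - 4970237) = 4685156/(1478068 - 4970237) = 4685156/(-3492169) = 4685156*(-1/3492169) = -4685156/3492169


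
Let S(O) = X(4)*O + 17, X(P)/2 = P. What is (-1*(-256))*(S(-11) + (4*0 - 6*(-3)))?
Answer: -13568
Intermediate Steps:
X(P) = 2*P
S(O) = 17 + 8*O (S(O) = (2*4)*O + 17 = 8*O + 17 = 17 + 8*O)
(-1*(-256))*(S(-11) + (4*0 - 6*(-3))) = (-1*(-256))*((17 + 8*(-11)) + (4*0 - 6*(-3))) = 256*((17 - 88) + (0 + 18)) = 256*(-71 + 18) = 256*(-53) = -13568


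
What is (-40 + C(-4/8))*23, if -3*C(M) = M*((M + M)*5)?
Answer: -5635/6 ≈ -939.17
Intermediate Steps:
C(M) = -10*M²/3 (C(M) = -M*(M + M)*5/3 = -M*(2*M)*5/3 = -M*10*M/3 = -10*M²/3)
(-40 + C(-4/8))*23 = (-40 - 10*(-4/8)²/3)*23 = (-40 - 10*(-4*⅛)²/3)*23 = (-40 - 10*(-½)²/3)*23 = (-40 - 10/3*¼)*23 = (-40 - ⅚)*23 = -245/6*23 = -5635/6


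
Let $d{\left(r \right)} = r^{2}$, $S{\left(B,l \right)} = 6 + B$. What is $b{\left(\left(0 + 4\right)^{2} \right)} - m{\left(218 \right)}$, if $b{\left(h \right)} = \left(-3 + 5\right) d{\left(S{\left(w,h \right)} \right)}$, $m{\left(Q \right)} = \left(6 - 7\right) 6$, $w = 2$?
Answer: $134$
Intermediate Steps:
$m{\left(Q \right)} = -6$ ($m{\left(Q \right)} = \left(-1\right) 6 = -6$)
$b{\left(h \right)} = 128$ ($b{\left(h \right)} = \left(-3 + 5\right) \left(6 + 2\right)^{2} = 2 \cdot 8^{2} = 2 \cdot 64 = 128$)
$b{\left(\left(0 + 4\right)^{2} \right)} - m{\left(218 \right)} = 128 - -6 = 128 + 6 = 134$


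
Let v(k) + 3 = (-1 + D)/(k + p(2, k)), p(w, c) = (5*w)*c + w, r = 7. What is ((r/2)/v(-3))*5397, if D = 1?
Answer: -12593/2 ≈ -6296.5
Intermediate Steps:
p(w, c) = w + 5*c*w (p(w, c) = 5*c*w + w = w + 5*c*w)
v(k) = -3 (v(k) = -3 + (-1 + 1)/(k + 2*(1 + 5*k)) = -3 + 0/(k + (2 + 10*k)) = -3 + 0/(2 + 11*k) = -3 + 0 = -3)
((r/2)/v(-3))*5397 = ((7/2)/(-3))*5397 = ((7*(½))*(-⅓))*5397 = ((7/2)*(-⅓))*5397 = -7/6*5397 = -12593/2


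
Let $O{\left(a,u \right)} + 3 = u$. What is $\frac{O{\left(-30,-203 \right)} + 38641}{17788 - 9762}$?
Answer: $\frac{38435}{8026} \approx 4.7888$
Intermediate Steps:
$O{\left(a,u \right)} = -3 + u$
$\frac{O{\left(-30,-203 \right)} + 38641}{17788 - 9762} = \frac{\left(-3 - 203\right) + 38641}{17788 - 9762} = \frac{-206 + 38641}{17788 - 9762} = \frac{38435}{17788 - 9762} = \frac{38435}{8026}$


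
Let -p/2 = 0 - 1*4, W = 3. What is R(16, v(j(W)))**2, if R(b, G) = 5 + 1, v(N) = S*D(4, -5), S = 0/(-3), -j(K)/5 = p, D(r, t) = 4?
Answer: 36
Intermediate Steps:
p = 8 (p = -2*(0 - 1*4) = -2*(0 - 4) = -2*(-4) = 8)
j(K) = -40 (j(K) = -5*8 = -40)
S = 0 (S = 0*(-1/3) = 0)
v(N) = 0 (v(N) = 0*4 = 0)
R(b, G) = 6
R(16, v(j(W)))**2 = 6**2 = 36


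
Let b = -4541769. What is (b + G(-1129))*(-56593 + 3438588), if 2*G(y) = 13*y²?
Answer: 25320303256025/2 ≈ 1.2660e+13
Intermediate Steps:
G(y) = 13*y²/2 (G(y) = (13*y²)/2 = 13*y²/2)
(b + G(-1129))*(-56593 + 3438588) = (-4541769 + (13/2)*(-1129)²)*(-56593 + 3438588) = (-4541769 + (13/2)*1274641)*3381995 = (-4541769 + 16570333/2)*3381995 = (7486795/2)*3381995 = 25320303256025/2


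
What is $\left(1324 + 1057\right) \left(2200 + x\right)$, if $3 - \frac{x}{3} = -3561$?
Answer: $30695852$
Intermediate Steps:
$x = 10692$ ($x = 9 - -10683 = 9 + 10683 = 10692$)
$\left(1324 + 1057\right) \left(2200 + x\right) = \left(1324 + 1057\right) \left(2200 + 10692\right) = 2381 \cdot 12892 = 30695852$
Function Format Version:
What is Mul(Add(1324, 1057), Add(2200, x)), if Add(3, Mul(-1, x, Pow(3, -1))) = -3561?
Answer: 30695852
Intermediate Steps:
x = 10692 (x = Add(9, Mul(-3, -3561)) = Add(9, 10683) = 10692)
Mul(Add(1324, 1057), Add(2200, x)) = Mul(Add(1324, 1057), Add(2200, 10692)) = Mul(2381, 12892) = 30695852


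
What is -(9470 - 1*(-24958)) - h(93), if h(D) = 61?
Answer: -34489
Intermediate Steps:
-(9470 - 1*(-24958)) - h(93) = -(9470 - 1*(-24958)) - 1*61 = -(9470 + 24958) - 61 = -1*34428 - 61 = -34428 - 61 = -34489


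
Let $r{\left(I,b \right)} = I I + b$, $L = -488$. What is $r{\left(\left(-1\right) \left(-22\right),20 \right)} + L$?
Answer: $16$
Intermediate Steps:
$r{\left(I,b \right)} = b + I^{2}$ ($r{\left(I,b \right)} = I^{2} + b = b + I^{2}$)
$r{\left(\left(-1\right) \left(-22\right),20 \right)} + L = \left(20 + \left(\left(-1\right) \left(-22\right)\right)^{2}\right) - 488 = \left(20 + 22^{2}\right) - 488 = \left(20 + 484\right) - 488 = 504 - 488 = 16$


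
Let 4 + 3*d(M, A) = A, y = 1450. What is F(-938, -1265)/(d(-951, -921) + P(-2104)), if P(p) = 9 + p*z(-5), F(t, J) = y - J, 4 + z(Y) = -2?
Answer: 8145/36974 ≈ 0.22029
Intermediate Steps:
z(Y) = -6 (z(Y) = -4 - 2 = -6)
F(t, J) = 1450 - J
P(p) = 9 - 6*p (P(p) = 9 + p*(-6) = 9 - 6*p)
d(M, A) = -4/3 + A/3
F(-938, -1265)/(d(-951, -921) + P(-2104)) = (1450 - 1*(-1265))/((-4/3 + (⅓)*(-921)) + (9 - 6*(-2104))) = (1450 + 1265)/((-4/3 - 307) + (9 + 12624)) = 2715/(-925/3 + 12633) = 2715/(36974/3) = 2715*(3/36974) = 8145/36974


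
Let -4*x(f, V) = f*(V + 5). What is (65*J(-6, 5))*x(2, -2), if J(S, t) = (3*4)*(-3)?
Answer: 3510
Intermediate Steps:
J(S, t) = -36 (J(S, t) = 12*(-3) = -36)
x(f, V) = -f*(5 + V)/4 (x(f, V) = -f*(V + 5)/4 = -f*(5 + V)/4)
(65*J(-6, 5))*x(2, -2) = (65*(-36))*(-¼*2*(5 - 2)) = -(-585)*2*3 = -2340*(-3/2) = 3510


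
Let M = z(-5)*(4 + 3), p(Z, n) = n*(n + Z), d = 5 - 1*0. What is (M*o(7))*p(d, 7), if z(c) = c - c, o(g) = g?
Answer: 0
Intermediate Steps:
d = 5 (d = 5 + 0 = 5)
z(c) = 0
p(Z, n) = n*(Z + n)
M = 0 (M = 0*(4 + 3) = 0*7 = 0)
(M*o(7))*p(d, 7) = (0*7)*(7*(5 + 7)) = 0*(7*12) = 0*84 = 0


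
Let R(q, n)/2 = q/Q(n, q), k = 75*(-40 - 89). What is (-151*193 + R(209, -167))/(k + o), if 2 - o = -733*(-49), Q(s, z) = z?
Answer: 29141/45590 ≈ 0.63920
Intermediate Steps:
o = -35915 (o = 2 - (-733)*(-49) = 2 - 1*35917 = 2 - 35917 = -35915)
k = -9675 (k = 75*(-129) = -9675)
R(q, n) = 2 (R(q, n) = 2*(q/q) = 2*1 = 2)
(-151*193 + R(209, -167))/(k + o) = (-151*193 + 2)/(-9675 - 35915) = (-29143 + 2)/(-45590) = -29141*(-1/45590) = 29141/45590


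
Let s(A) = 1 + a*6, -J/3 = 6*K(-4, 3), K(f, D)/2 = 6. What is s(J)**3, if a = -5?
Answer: -24389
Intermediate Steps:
K(f, D) = 12 (K(f, D) = 2*6 = 12)
J = -216 (J = -18*12 = -3*72 = -216)
s(A) = -29 (s(A) = 1 - 5*6 = 1 - 30 = -29)
s(J)**3 = (-29)**3 = -24389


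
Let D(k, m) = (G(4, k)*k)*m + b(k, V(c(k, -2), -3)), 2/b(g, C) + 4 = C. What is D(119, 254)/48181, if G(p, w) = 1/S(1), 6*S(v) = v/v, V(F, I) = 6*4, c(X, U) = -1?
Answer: 1813561/481810 ≈ 3.7641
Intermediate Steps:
V(F, I) = 24
S(v) = ⅙ (S(v) = (v/v)/6 = (⅙)*1 = ⅙)
b(g, C) = 2/(-4 + C)
G(p, w) = 6 (G(p, w) = 1/(⅙) = 6)
D(k, m) = ⅒ + 6*k*m (D(k, m) = (6*k)*m + 2/(-4 + 24) = 6*k*m + 2/20 = 6*k*m + 2*(1/20) = 6*k*m + ⅒ = ⅒ + 6*k*m)
D(119, 254)/48181 = (⅒ + 6*119*254)/48181 = (⅒ + 181356)*(1/48181) = (1813561/10)*(1/48181) = 1813561/481810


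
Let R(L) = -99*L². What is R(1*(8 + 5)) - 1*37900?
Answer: -54631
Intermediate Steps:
R(1*(8 + 5)) - 1*37900 = -99*(8 + 5)² - 1*37900 = -99*(1*13)² - 37900 = -99*13² - 37900 = -99*169 - 37900 = -16731 - 37900 = -54631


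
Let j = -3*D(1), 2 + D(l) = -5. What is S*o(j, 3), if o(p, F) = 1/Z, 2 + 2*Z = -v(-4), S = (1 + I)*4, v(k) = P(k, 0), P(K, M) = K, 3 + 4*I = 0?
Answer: 1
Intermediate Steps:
I = -¾ (I = -¾ + (¼)*0 = -¾ + 0 = -¾ ≈ -0.75000)
D(l) = -7 (D(l) = -2 - 5 = -7)
v(k) = k
S = 1 (S = (1 - ¾)*4 = (¼)*4 = 1)
j = 21 (j = -3*(-7) = 21)
Z = 1 (Z = -1 + (-1*(-4))/2 = -1 + (½)*4 = -1 + 2 = 1)
o(p, F) = 1 (o(p, F) = 1/1 = 1)
S*o(j, 3) = 1*1 = 1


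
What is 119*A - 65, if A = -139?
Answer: -16606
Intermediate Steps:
119*A - 65 = 119*(-139) - 65 = -16541 - 65 = -16606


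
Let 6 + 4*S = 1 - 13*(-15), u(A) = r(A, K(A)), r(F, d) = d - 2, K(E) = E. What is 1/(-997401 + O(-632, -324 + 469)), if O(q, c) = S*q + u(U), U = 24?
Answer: -1/1027399 ≈ -9.7333e-7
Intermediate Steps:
r(F, d) = -2 + d
u(A) = -2 + A
S = 95/2 (S = -3/2 + (1 - 13*(-15))/4 = -3/2 + (1 + 195)/4 = -3/2 + (1/4)*196 = -3/2 + 49 = 95/2 ≈ 47.500)
O(q, c) = 22 + 95*q/2 (O(q, c) = 95*q/2 + (-2 + 24) = 95*q/2 + 22 = 22 + 95*q/2)
1/(-997401 + O(-632, -324 + 469)) = 1/(-997401 + (22 + (95/2)*(-632))) = 1/(-997401 + (22 - 30020)) = 1/(-997401 - 29998) = 1/(-1027399) = -1/1027399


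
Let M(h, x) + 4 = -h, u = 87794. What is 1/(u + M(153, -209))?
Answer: 1/87637 ≈ 1.1411e-5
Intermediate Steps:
M(h, x) = -4 - h
1/(u + M(153, -209)) = 1/(87794 + (-4 - 1*153)) = 1/(87794 + (-4 - 153)) = 1/(87794 - 157) = 1/87637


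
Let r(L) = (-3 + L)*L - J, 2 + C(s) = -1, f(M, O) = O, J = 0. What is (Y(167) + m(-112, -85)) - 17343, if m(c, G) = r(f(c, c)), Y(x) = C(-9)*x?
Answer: -4964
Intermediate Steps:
C(s) = -3 (C(s) = -2 - 1 = -3)
r(L) = L*(-3 + L) (r(L) = (-3 + L)*L - 1*0 = L*(-3 + L) + 0 = L*(-3 + L))
Y(x) = -3*x
m(c, G) = c*(-3 + c)
(Y(167) + m(-112, -85)) - 17343 = (-3*167 - 112*(-3 - 112)) - 17343 = (-501 - 112*(-115)) - 17343 = (-501 + 12880) - 17343 = 12379 - 17343 = -4964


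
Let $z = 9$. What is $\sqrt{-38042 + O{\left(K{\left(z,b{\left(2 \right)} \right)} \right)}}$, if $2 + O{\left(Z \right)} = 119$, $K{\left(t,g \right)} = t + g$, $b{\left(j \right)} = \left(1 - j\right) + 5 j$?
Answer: $5 i \sqrt{1517} \approx 194.74 i$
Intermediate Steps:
$b{\left(j \right)} = 1 + 4 j$
$K{\left(t,g \right)} = g + t$
$O{\left(Z \right)} = 117$ ($O{\left(Z \right)} = -2 + 119 = 117$)
$\sqrt{-38042 + O{\left(K{\left(z,b{\left(2 \right)} \right)} \right)}} = \sqrt{-38042 + 117} = \sqrt{-37925} = 5 i \sqrt{1517}$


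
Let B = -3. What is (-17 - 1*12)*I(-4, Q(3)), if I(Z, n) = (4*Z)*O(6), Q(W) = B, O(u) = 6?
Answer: 2784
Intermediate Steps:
Q(W) = -3
I(Z, n) = 24*Z (I(Z, n) = (4*Z)*6 = 24*Z)
(-17 - 1*12)*I(-4, Q(3)) = (-17 - 1*12)*(24*(-4)) = (-17 - 12)*(-96) = -29*(-96) = 2784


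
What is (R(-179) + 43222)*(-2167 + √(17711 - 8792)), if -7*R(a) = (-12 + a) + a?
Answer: -656436308/7 + 908772*√991/7 ≈ -8.9690e+7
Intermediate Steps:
R(a) = 12/7 - 2*a/7 (R(a) = -((-12 + a) + a)/7 = -(-12 + 2*a)/7 = 12/7 - 2*a/7)
(R(-179) + 43222)*(-2167 + √(17711 - 8792)) = ((12/7 - 2/7*(-179)) + 43222)*(-2167 + √(17711 - 8792)) = ((12/7 + 358/7) + 43222)*(-2167 + √8919) = (370/7 + 43222)*(-2167 + 3*√991) = 302924*(-2167 + 3*√991)/7 = -656436308/7 + 908772*√991/7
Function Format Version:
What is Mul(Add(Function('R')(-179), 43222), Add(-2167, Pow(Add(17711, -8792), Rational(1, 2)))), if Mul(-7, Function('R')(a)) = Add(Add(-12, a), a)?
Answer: Add(Rational(-656436308, 7), Mul(Rational(908772, 7), Pow(991, Rational(1, 2)))) ≈ -8.9690e+7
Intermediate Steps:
Function('R')(a) = Add(Rational(12, 7), Mul(Rational(-2, 7), a)) (Function('R')(a) = Mul(Rational(-1, 7), Add(Add(-12, a), a)) = Mul(Rational(-1, 7), Add(-12, Mul(2, a))) = Add(Rational(12, 7), Mul(Rational(-2, 7), a)))
Mul(Add(Function('R')(-179), 43222), Add(-2167, Pow(Add(17711, -8792), Rational(1, 2)))) = Mul(Add(Add(Rational(12, 7), Mul(Rational(-2, 7), -179)), 43222), Add(-2167, Pow(Add(17711, -8792), Rational(1, 2)))) = Mul(Add(Add(Rational(12, 7), Rational(358, 7)), 43222), Add(-2167, Pow(8919, Rational(1, 2)))) = Mul(Add(Rational(370, 7), 43222), Add(-2167, Mul(3, Pow(991, Rational(1, 2))))) = Mul(Rational(302924, 7), Add(-2167, Mul(3, Pow(991, Rational(1, 2))))) = Add(Rational(-656436308, 7), Mul(Rational(908772, 7), Pow(991, Rational(1, 2))))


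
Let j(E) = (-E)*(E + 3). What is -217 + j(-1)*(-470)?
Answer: -1157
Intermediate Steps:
j(E) = -E*(3 + E) (j(E) = (-E)*(3 + E) = -E*(3 + E))
-217 + j(-1)*(-470) = -217 - 1*(-1)*(3 - 1)*(-470) = -217 - 1*(-1)*2*(-470) = -217 + 2*(-470) = -217 - 940 = -1157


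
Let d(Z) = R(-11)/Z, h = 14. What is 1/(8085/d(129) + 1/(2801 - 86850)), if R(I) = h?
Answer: 168098/12522880753 ≈ 1.3423e-5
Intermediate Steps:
R(I) = 14
d(Z) = 14/Z
1/(8085/d(129) + 1/(2801 - 86850)) = 1/(8085/((14/129)) + 1/(2801 - 86850)) = 1/(8085/((14*(1/129))) + 1/(-84049)) = 1/(8085/(14/129) - 1/84049) = 1/(8085*(129/14) - 1/84049) = 1/(148995/2 - 1/84049) = 1/(12522880753/168098) = 168098/12522880753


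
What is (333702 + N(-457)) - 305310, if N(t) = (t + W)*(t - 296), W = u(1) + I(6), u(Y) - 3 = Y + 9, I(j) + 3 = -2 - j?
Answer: 371007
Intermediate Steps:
I(j) = -5 - j (I(j) = -3 + (-2 - j) = -5 - j)
u(Y) = 12 + Y (u(Y) = 3 + (Y + 9) = 3 + (9 + Y) = 12 + Y)
W = 2 (W = (12 + 1) + (-5 - 1*6) = 13 + (-5 - 6) = 13 - 11 = 2)
N(t) = (-296 + t)*(2 + t) (N(t) = (t + 2)*(t - 296) = (2 + t)*(-296 + t) = (-296 + t)*(2 + t))
(333702 + N(-457)) - 305310 = (333702 + (-592 + (-457)² - 294*(-457))) - 305310 = (333702 + (-592 + 208849 + 134358)) - 305310 = (333702 + 342615) - 305310 = 676317 - 305310 = 371007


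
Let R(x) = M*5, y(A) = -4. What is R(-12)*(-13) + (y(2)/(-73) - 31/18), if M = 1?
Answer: -87601/1314 ≈ -66.667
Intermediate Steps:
R(x) = 5 (R(x) = 1*5 = 5)
R(-12)*(-13) + (y(2)/(-73) - 31/18) = 5*(-13) + (-4/(-73) - 31/18) = -65 + (-4*(-1/73) - 31*1/18) = -65 + (4/73 - 31/18) = -65 - 2191/1314 = -87601/1314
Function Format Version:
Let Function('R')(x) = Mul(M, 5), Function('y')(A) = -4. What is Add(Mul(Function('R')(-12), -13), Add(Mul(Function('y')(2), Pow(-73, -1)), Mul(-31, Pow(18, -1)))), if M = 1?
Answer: Rational(-87601, 1314) ≈ -66.667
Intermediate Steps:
Function('R')(x) = 5 (Function('R')(x) = Mul(1, 5) = 5)
Add(Mul(Function('R')(-12), -13), Add(Mul(Function('y')(2), Pow(-73, -1)), Mul(-31, Pow(18, -1)))) = Add(Mul(5, -13), Add(Mul(-4, Pow(-73, -1)), Mul(-31, Pow(18, -1)))) = Add(-65, Add(Mul(-4, Rational(-1, 73)), Mul(-31, Rational(1, 18)))) = Add(-65, Add(Rational(4, 73), Rational(-31, 18))) = Add(-65, Rational(-2191, 1314)) = Rational(-87601, 1314)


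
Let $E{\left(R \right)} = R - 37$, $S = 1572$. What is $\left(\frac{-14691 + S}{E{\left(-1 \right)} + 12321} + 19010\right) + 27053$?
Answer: $\frac{565778710}{12283} \approx 46062.0$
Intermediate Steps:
$E{\left(R \right)} = -37 + R$
$\left(\frac{-14691 + S}{E{\left(-1 \right)} + 12321} + 19010\right) + 27053 = \left(\frac{-14691 + 1572}{\left(-37 - 1\right) + 12321} + 19010\right) + 27053 = \left(- \frac{13119}{-38 + 12321} + 19010\right) + 27053 = \left(- \frac{13119}{12283} + 19010\right) + 27053 = \frac{233486711}{12283} + 27053 = \frac{565778710}{12283}$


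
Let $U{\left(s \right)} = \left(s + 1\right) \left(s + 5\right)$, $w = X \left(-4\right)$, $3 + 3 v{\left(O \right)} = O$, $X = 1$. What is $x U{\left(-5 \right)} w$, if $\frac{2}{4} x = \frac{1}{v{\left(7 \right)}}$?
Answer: $0$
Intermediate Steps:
$v{\left(O \right)} = -1 + \frac{O}{3}$
$w = -4$ ($w = 1 \left(-4\right) = -4$)
$x = \frac{3}{2}$ ($x = \frac{2}{-1 + \frac{1}{3} \cdot 7} = \frac{2}{-1 + \frac{7}{3}} = \frac{2}{\frac{4}{3}} = 2 \cdot \frac{3}{4} = \frac{3}{2} \approx 1.5$)
$U{\left(s \right)} = \left(1 + s\right) \left(5 + s\right)$
$x U{\left(-5 \right)} w = \frac{3 \left(5 + \left(-5\right)^{2} + 6 \left(-5\right)\right)}{2} \left(-4\right) = \frac{3 \left(5 + 25 - 30\right)}{2} \left(-4\right) = \frac{3}{2} \cdot 0 \left(-4\right) = 0 \left(-4\right) = 0$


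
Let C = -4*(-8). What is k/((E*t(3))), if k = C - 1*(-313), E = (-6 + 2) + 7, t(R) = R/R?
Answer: 115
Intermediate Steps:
C = 32
t(R) = 1
E = 3 (E = -4 + 7 = 3)
k = 345 (k = 32 - 1*(-313) = 32 + 313 = 345)
k/((E*t(3))) = 345/((3*1)) = 345/3 = 345*(1/3) = 115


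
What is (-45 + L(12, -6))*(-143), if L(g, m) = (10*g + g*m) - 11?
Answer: 1144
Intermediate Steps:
L(g, m) = -11 + 10*g + g*m
(-45 + L(12, -6))*(-143) = (-45 + (-11 + 10*12 + 12*(-6)))*(-143) = (-45 + (-11 + 120 - 72))*(-143) = (-45 + 37)*(-143) = -8*(-143) = 1144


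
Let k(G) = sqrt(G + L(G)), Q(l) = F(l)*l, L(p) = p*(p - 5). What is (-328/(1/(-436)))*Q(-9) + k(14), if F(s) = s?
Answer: 11583648 + 2*sqrt(35) ≈ 1.1584e+7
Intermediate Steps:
L(p) = p*(-5 + p)
Q(l) = l**2 (Q(l) = l*l = l**2)
k(G) = sqrt(G + G*(-5 + G))
(-328/(1/(-436)))*Q(-9) + k(14) = -328/(1/(-436))*(-9)**2 + sqrt(14*(-4 + 14)) = -328/(-1/436)*81 + sqrt(14*10) = -328*(-436)*81 + sqrt(140) = 143008*81 + 2*sqrt(35) = 11583648 + 2*sqrt(35)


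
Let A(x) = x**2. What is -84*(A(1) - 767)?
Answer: 64344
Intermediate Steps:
-84*(A(1) - 767) = -84*(1**2 - 767) = -84*(1 - 767) = -84*(-766) = 64344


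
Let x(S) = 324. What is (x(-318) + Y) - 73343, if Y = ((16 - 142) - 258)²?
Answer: 74437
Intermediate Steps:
Y = 147456 (Y = (-126 - 258)² = (-384)² = 147456)
(x(-318) + Y) - 73343 = (324 + 147456) - 73343 = 147780 - 73343 = 74437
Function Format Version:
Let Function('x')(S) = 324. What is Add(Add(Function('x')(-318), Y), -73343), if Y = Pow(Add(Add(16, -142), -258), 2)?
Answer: 74437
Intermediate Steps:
Y = 147456 (Y = Pow(Add(-126, -258), 2) = Pow(-384, 2) = 147456)
Add(Add(Function('x')(-318), Y), -73343) = Add(Add(324, 147456), -73343) = Add(147780, -73343) = 74437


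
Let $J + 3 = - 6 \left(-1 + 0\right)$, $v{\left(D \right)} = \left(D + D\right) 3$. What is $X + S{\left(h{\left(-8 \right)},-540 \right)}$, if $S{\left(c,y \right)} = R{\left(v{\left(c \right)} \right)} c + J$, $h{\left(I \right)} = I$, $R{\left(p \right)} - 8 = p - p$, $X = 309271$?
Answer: $309210$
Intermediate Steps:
$v{\left(D \right)} = 6 D$ ($v{\left(D \right)} = 2 D 3 = 6 D$)
$R{\left(p \right)} = 8$ ($R{\left(p \right)} = 8 + \left(p - p\right) = 8 + 0 = 8$)
$J = 3$ ($J = -3 - 6 \left(-1 + 0\right) = -3 - -6 = -3 + 6 = 3$)
$S{\left(c,y \right)} = 3 + 8 c$ ($S{\left(c,y \right)} = 8 c + 3 = 3 + 8 c$)
$X + S{\left(h{\left(-8 \right)},-540 \right)} = 309271 + \left(3 + 8 \left(-8\right)\right) = 309271 + \left(3 - 64\right) = 309271 - 61 = 309210$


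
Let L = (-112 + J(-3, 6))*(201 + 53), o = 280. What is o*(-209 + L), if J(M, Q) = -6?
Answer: -8450680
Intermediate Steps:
L = -29972 (L = (-112 - 6)*(201 + 53) = -118*254 = -29972)
o*(-209 + L) = 280*(-209 - 29972) = 280*(-30181) = -8450680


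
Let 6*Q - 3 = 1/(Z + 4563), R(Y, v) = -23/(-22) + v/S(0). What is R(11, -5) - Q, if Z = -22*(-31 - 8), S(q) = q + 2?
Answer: -349660/178893 ≈ -1.9546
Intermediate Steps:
S(q) = 2 + q
Z = 858 (Z = -22*(-39) = 858)
R(Y, v) = 23/22 + v/2 (R(Y, v) = -23/(-22) + v/(2 + 0) = -23*(-1/22) + v/2 = 23/22 + v*(1/2) = 23/22 + v/2)
Q = 8132/16263 (Q = 1/2 + 1/(6*(858 + 4563)) = 1/2 + (1/6)/5421 = 1/2 + (1/6)*(1/5421) = 1/2 + 1/32526 = 8132/16263 ≈ 0.50003)
R(11, -5) - Q = (23/22 + (1/2)*(-5)) - 1*8132/16263 = (23/22 - 5/2) - 8132/16263 = -16/11 - 8132/16263 = -349660/178893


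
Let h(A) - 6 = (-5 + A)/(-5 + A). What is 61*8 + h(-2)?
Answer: 495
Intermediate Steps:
h(A) = 7 (h(A) = 6 + (-5 + A)/(-5 + A) = 6 + 1 = 7)
61*8 + h(-2) = 61*8 + 7 = 488 + 7 = 495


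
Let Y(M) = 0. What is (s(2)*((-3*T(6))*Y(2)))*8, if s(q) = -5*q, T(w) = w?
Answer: 0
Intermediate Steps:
(s(2)*((-3*T(6))*Y(2)))*8 = ((-5*2)*(-3*6*0))*8 = -(-180)*0*8 = -10*0*8 = 0*8 = 0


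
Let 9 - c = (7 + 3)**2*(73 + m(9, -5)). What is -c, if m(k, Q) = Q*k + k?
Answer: 3691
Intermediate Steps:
m(k, Q) = k + Q*k
c = -3691 (c = 9 - (7 + 3)**2*(73 + 9*(1 - 5)) = 9 - 10**2*(73 + 9*(-4)) = 9 - 100*(73 - 36) = 9 - 100*37 = 9 - 1*3700 = 9 - 3700 = -3691)
-c = -1*(-3691) = 3691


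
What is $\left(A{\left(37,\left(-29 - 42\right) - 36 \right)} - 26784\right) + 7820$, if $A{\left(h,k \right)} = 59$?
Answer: $-18905$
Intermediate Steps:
$\left(A{\left(37,\left(-29 - 42\right) - 36 \right)} - 26784\right) + 7820 = \left(59 - 26784\right) + 7820 = -26725 + 7820 = -18905$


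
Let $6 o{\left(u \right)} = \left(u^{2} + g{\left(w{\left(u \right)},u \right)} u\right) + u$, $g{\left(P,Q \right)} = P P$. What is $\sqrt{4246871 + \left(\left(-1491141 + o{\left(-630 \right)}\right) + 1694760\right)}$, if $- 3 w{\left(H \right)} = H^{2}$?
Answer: $i \sqrt{1837840933465} \approx 1.3557 \cdot 10^{6} i$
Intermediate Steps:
$w{\left(H \right)} = - \frac{H^{2}}{3}$
$g{\left(P,Q \right)} = P^{2}$
$o{\left(u \right)} = \frac{u}{6} + \frac{u^{2}}{6} + \frac{u^{5}}{54}$ ($o{\left(u \right)} = \frac{\left(u^{2} + \left(- \frac{u^{2}}{3}\right)^{2} u\right) + u}{6} = \frac{\left(u^{2} + \frac{u^{4}}{9} u\right) + u}{6} = \frac{\left(u^{2} + \frac{u^{5}}{9}\right) + u}{6} = \frac{u + u^{2} + \frac{u^{5}}{9}}{6} = \frac{u}{6} + \frac{u^{2}}{6} + \frac{u^{5}}{54}$)
$\sqrt{4246871 + \left(\left(-1491141 + o{\left(-630 \right)}\right) + 1694760\right)} = \sqrt{4246871 + \left(\left(-1491141 + \frac{1}{54} \left(-630\right) \left(9 + \left(-630\right)^{4} + 9 \left(-630\right)\right)\right) + 1694760\right)} = \sqrt{4246871 + \left(\left(-1491141 + \frac{1}{54} \left(-630\right) \left(9 + 157529610000 - 5670\right)\right) + 1694760\right)} = \sqrt{4246871 + \left(\left(-1491141 + \frac{1}{54} \left(-630\right) 157529604339\right) + 1694760\right)} = \sqrt{4246871 + \left(\left(-1491141 - 1837845383955\right) + 1694760\right)} = \sqrt{4246871 + \left(-1837846875096 + 1694760\right)} = \sqrt{4246871 - 1837845180336} = \sqrt{-1837840933465} = i \sqrt{1837840933465}$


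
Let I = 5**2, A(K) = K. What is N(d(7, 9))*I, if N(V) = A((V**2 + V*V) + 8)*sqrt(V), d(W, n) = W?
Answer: 2650*sqrt(7) ≈ 7011.2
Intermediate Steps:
N(V) = sqrt(V)*(8 + 2*V**2) (N(V) = ((V**2 + V*V) + 8)*sqrt(V) = ((V**2 + V**2) + 8)*sqrt(V) = (2*V**2 + 8)*sqrt(V) = (8 + 2*V**2)*sqrt(V) = sqrt(V)*(8 + 2*V**2))
I = 25
N(d(7, 9))*I = (2*sqrt(7)*(4 + 7**2))*25 = (2*sqrt(7)*(4 + 49))*25 = (2*sqrt(7)*53)*25 = (106*sqrt(7))*25 = 2650*sqrt(7)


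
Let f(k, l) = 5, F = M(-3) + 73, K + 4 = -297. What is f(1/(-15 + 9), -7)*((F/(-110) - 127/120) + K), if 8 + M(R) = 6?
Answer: -399569/264 ≈ -1513.5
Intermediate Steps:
K = -301 (K = -4 - 297 = -301)
M(R) = -2 (M(R) = -8 + 6 = -2)
F = 71 (F = -2 + 73 = 71)
f(1/(-15 + 9), -7)*((F/(-110) - 127/120) + K) = 5*((71/(-110) - 127/120) - 301) = 5*((71*(-1/110) - 127*1/120) - 301) = 5*((-71/110 - 127/120) - 301) = 5*(-2249/1320 - 301) = 5*(-399569/1320) = -399569/264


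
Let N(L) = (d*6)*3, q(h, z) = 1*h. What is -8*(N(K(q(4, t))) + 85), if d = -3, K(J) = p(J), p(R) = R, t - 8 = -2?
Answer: -248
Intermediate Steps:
t = 6 (t = 8 - 2 = 6)
q(h, z) = h
K(J) = J
N(L) = -54 (N(L) = -3*6*3 = -18*3 = -54)
-8*(N(K(q(4, t))) + 85) = -8*(-54 + 85) = -8*31 = -248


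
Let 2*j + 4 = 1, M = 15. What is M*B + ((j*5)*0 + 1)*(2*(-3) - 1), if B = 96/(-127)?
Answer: -2329/127 ≈ -18.339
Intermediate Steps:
j = -3/2 (j = -2 + (½)*1 = -2 + ½ = -3/2 ≈ -1.5000)
B = -96/127 (B = 96*(-1/127) = -96/127 ≈ -0.75591)
M*B + ((j*5)*0 + 1)*(2*(-3) - 1) = 15*(-96/127) + (-3/2*5*0 + 1)*(2*(-3) - 1) = -1440/127 + (-15/2*0 + 1)*(-6 - 1) = -1440/127 + (0 + 1)*(-7) = -1440/127 + 1*(-7) = -1440/127 - 7 = -2329/127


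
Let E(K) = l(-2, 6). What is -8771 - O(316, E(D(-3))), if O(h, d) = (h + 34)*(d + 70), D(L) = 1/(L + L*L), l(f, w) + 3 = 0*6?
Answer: -32221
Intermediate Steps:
l(f, w) = -3 (l(f, w) = -3 + 0*6 = -3 + 0 = -3)
D(L) = 1/(L + L²)
E(K) = -3
O(h, d) = (34 + h)*(70 + d)
-8771 - O(316, E(D(-3))) = -8771 - (2380 + 34*(-3) + 70*316 - 3*316) = -8771 - (2380 - 102 + 22120 - 948) = -8771 - 1*23450 = -8771 - 23450 = -32221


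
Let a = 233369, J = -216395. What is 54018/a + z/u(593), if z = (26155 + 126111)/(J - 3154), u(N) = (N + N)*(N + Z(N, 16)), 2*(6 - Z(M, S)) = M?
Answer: 4254773099971576/18381658634892465 ≈ 0.23147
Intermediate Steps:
Z(M, S) = 6 - M/2
u(N) = 2*N*(6 + N/2) (u(N) = (N + N)*(N + (6 - N/2)) = (2*N)*(6 + N/2) = 2*N*(6 + N/2))
z = -152266/219549 (z = (26155 + 126111)/(-216395 - 3154) = 152266/(-219549) = 152266*(-1/219549) = -152266/219549 ≈ -0.69354)
54018/a + z/u(593) = 54018/233369 - 152266*1/(593*(12 + 593))/219549 = 54018*(1/233369) - 152266/(219549*(593*605)) = 54018/233369 - 152266/219549/358765 = 54018/233369 - 152266/219549*1/358765 = 54018/233369 - 152266/78766496985 = 4254773099971576/18381658634892465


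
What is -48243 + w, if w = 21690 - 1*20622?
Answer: -47175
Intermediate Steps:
w = 1068 (w = 21690 - 20622 = 1068)
-48243 + w = -48243 + 1068 = -47175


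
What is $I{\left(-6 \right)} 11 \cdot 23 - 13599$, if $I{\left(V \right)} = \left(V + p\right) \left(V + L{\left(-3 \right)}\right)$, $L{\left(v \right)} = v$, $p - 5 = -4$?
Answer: $-2214$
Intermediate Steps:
$p = 1$ ($p = 5 - 4 = 1$)
$I{\left(V \right)} = \left(1 + V\right) \left(-3 + V\right)$ ($I{\left(V \right)} = \left(V + 1\right) \left(V - 3\right) = \left(1 + V\right) \left(-3 + V\right)$)
$I{\left(-6 \right)} 11 \cdot 23 - 13599 = \left(-3 + \left(-6\right)^{2} - -12\right) 11 \cdot 23 - 13599 = \left(-3 + 36 + 12\right) 11 \cdot 23 - 13599 = 45 \cdot 11 \cdot 23 - 13599 = 495 \cdot 23 - 13599 = 11385 - 13599 = -2214$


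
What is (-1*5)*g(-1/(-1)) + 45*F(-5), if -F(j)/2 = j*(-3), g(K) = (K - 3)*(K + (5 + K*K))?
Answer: -1280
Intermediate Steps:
g(K) = (-3 + K)*(5 + K + K**2) (g(K) = (-3 + K)*(K + (5 + K**2)) = (-3 + K)*(5 + K + K**2))
F(j) = 6*j (F(j) = -2*j*(-3) = -(-6)*j = 6*j)
(-1*5)*g(-1/(-1)) + 45*F(-5) = (-1*5)*(-15 + (-1/(-1))**3 - 2*(-1/(-1))**2 + 2*(-1/(-1))) + 45*(6*(-5)) = -5*(-15 + (-1*(-1))**3 - 2*(-1*(-1))**2 + 2*(-1*(-1))) + 45*(-30) = -5*(-15 + 1**3 - 2*1**2 + 2*1) - 1350 = -5*(-15 + 1 - 2*1 + 2) - 1350 = -5*(-15 + 1 - 2 + 2) - 1350 = -5*(-14) - 1350 = 70 - 1350 = -1280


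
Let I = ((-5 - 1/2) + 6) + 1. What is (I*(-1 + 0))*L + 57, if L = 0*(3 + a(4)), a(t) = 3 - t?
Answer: 57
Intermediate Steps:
I = 3/2 (I = ((-5 - 1/2) + 6) + 1 = ((-5 - 1*½) + 6) + 1 = ((-5 - ½) + 6) + 1 = (-11/2 + 6) + 1 = ½ + 1 = 3/2 ≈ 1.5000)
L = 0 (L = 0*(3 + (3 - 1*4)) = 0*(3 + (3 - 4)) = 0*(3 - 1) = 0*2 = 0)
(I*(-1 + 0))*L + 57 = (3*(-1 + 0)/2)*0 + 57 = ((3/2)*(-1))*0 + 57 = -3/2*0 + 57 = 0 + 57 = 57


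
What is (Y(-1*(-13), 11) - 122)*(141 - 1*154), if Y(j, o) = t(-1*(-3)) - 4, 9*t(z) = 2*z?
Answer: 4888/3 ≈ 1629.3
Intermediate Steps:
t(z) = 2*z/9 (t(z) = (2*z)/9 = 2*z/9)
Y(j, o) = -10/3 (Y(j, o) = 2*(-1*(-3))/9 - 4 = (2/9)*3 - 4 = ⅔ - 4 = -10/3)
(Y(-1*(-13), 11) - 122)*(141 - 1*154) = (-10/3 - 122)*(141 - 1*154) = -376*(141 - 154)/3 = -376/3*(-13) = 4888/3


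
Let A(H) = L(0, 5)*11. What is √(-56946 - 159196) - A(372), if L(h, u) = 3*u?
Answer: -165 + I*√216142 ≈ -165.0 + 464.91*I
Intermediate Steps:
A(H) = 165 (A(H) = (3*5)*11 = 15*11 = 165)
√(-56946 - 159196) - A(372) = √(-56946 - 159196) - 1*165 = √(-216142) - 165 = I*√216142 - 165 = -165 + I*√216142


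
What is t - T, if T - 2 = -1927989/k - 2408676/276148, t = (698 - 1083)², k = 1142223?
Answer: 3896347270929751/26285216417 ≈ 1.4823e+5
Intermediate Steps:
t = 148225 (t = (-385)² = 148225)
T = -221067519926/26285216417 (T = 2 + (-1927989/1142223 - 2408676/276148) = 2 + (-1927989*1/1142223 - 2408676*1/276148) = 2 + (-642663/380741 - 602169/69037) = 2 - 273637952760/26285216417 = -221067519926/26285216417 ≈ -8.4103)
t - T = 148225 - 1*(-221067519926/26285216417) = 148225 + 221067519926/26285216417 = 3896347270929751/26285216417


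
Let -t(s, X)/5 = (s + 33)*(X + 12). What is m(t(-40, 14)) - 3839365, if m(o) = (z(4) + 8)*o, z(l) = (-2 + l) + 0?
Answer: -3830265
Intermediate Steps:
z(l) = -2 + l
t(s, X) = -5*(12 + X)*(33 + s) (t(s, X) = -5*(s + 33)*(X + 12) = -5*(33 + s)*(12 + X) = -5*(12 + X)*(33 + s))
m(o) = 10*o (m(o) = ((-2 + 4) + 8)*o = (2 + 8)*o = 10*o)
m(t(-40, 14)) - 3839365 = 10*(-1980 - 165*14 - 60*(-40) - 5*14*(-40)) - 3839365 = 10*(-1980 - 2310 + 2400 + 2800) - 3839365 = 10*910 - 3839365 = 9100 - 3839365 = -3830265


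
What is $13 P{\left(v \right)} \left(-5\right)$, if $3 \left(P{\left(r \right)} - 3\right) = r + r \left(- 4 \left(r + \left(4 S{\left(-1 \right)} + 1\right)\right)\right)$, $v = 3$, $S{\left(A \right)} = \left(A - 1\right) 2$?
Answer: $-3380$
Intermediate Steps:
$S{\left(A \right)} = -2 + 2 A$ ($S{\left(A \right)} = \left(-1 + A\right) 2 = -2 + 2 A$)
$P{\left(r \right)} = 3 + \frac{r}{3} + \frac{r \left(60 - 4 r\right)}{3}$ ($P{\left(r \right)} = 3 + \frac{r + r \left(- 4 \left(r + \left(4 \left(-2 + 2 \left(-1\right)\right) + 1\right)\right)\right)}{3} = 3 + \frac{r + r \left(- 4 \left(r + \left(4 \left(-2 - 2\right) + 1\right)\right)\right)}{3} = 3 + \frac{r + r \left(- 4 \left(r + \left(4 \left(-4\right) + 1\right)\right)\right)}{3} = 3 + \frac{r + r \left(- 4 \left(r + \left(-16 + 1\right)\right)\right)}{3} = 3 + \frac{r + r \left(- 4 \left(r - 15\right)\right)}{3} = 3 + \frac{r + r \left(- 4 \left(-15 + r\right)\right)}{3} = 3 + \frac{r + r \left(60 - 4 r\right)}{3} = 3 + \left(\frac{r}{3} + \frac{r \left(60 - 4 r\right)}{3}\right) = 3 + \frac{r}{3} + \frac{r \left(60 - 4 r\right)}{3}$)
$13 P{\left(v \right)} \left(-5\right) = 13 \left(3 - \frac{4 \cdot 3^{2}}{3} + \frac{61}{3} \cdot 3\right) \left(-5\right) = 13 \left(3 - 12 + 61\right) \left(-5\right) = 13 \cdot 52 \left(-5\right) = 676 \left(-5\right) = -3380$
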